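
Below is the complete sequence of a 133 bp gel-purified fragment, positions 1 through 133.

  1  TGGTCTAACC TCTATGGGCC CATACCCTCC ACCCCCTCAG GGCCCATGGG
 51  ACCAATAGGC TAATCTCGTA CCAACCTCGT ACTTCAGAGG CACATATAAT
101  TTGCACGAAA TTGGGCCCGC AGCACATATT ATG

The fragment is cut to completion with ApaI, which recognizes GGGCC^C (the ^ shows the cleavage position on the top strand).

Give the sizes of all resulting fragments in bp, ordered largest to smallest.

73, 24, 20, 16 bp

ApaI sites (GGGCCC) start at positions 16, 40, 113.
ApaI cuts after base 5 of each site (before the last base), so after positions 20, 44, 117.
Linear molecule, 3 cuts → 4 fragments:
  1–20 → 20 bp
  21–44 → 24 bp
  45–117 → 73 bp
  118–133 → 16 bp
Sorted largest to smallest: 73, 24, 20, 16 bp.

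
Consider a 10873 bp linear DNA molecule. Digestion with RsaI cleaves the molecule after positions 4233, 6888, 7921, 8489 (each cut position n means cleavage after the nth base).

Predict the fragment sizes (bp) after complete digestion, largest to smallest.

Linear molecule, 4 cuts → 5 fragments:
  4233 − 0 = 4233 bp
  6888 − 4233 = 2655 bp
  7921 − 6888 = 1033 bp
  8489 − 7921 = 568 bp
  10873 − 8489 = 2384 bp
Sorted largest to smallest: 4233, 2655, 2384, 1033, 568 bp.

4233, 2655, 2384, 1033, 568 bp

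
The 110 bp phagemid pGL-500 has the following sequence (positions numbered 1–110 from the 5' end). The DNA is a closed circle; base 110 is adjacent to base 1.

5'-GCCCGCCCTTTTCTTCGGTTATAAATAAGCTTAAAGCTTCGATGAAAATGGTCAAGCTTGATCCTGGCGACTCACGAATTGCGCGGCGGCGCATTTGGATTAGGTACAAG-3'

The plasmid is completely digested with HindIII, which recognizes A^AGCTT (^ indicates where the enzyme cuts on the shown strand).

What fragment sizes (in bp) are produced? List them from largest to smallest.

83, 20, 7 bp

HindIII sites (AAGCTT) start at positions 27, 34, 54.
HindIII cuts after the first base of each site, so after positions 27, 34, 54.
Circular molecule, 3 cuts → 3 fragments:
  28–34 → 7 bp
  35–54 → 20 bp
  55–110 then 1–27 → 56 + 27 = 83 bp
Sorted largest to smallest: 83, 20, 7 bp.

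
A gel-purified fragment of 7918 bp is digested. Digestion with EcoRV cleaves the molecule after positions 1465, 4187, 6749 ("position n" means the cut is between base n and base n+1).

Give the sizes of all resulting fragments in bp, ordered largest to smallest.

2722, 2562, 1465, 1169 bp

Linear molecule, 3 cuts → 4 fragments:
  1465 − 0 = 1465 bp
  4187 − 1465 = 2722 bp
  6749 − 4187 = 2562 bp
  7918 − 6749 = 1169 bp
Sorted largest to smallest: 2722, 2562, 1465, 1169 bp.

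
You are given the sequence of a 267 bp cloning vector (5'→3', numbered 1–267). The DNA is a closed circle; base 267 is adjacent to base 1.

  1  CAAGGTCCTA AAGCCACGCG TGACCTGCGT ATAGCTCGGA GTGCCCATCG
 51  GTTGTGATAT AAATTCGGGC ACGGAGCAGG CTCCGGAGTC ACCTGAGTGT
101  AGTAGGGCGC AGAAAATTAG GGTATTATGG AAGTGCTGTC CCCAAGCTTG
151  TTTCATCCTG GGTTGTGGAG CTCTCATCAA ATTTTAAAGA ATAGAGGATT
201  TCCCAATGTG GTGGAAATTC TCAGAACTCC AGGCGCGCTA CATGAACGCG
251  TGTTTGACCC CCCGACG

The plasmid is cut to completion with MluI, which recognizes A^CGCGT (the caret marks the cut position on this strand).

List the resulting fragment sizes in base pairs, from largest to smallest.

MluI sites (ACGCGT) start at positions 16, 246.
MluI cuts after the first base of each site, so after positions 16, 246.
Circular molecule, 2 cuts → 2 fragments:
  17–246 → 230 bp
  247–267 then 1–16 → 21 + 16 = 37 bp
Sorted largest to smallest: 230, 37 bp.

230, 37 bp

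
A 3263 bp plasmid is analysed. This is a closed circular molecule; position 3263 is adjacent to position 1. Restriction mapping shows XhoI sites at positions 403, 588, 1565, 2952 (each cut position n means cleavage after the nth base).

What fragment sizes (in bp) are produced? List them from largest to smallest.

1387, 977, 714, 185 bp

Circular molecule, 4 cuts → 4 fragments:
  588 − 403 = 185 bp
  1565 − 588 = 977 bp
  2952 − 1565 = 1387 bp
  wrap: 3263 − 2952 + 403 = 714 bp
Sorted largest to smallest: 1387, 977, 714, 185 bp.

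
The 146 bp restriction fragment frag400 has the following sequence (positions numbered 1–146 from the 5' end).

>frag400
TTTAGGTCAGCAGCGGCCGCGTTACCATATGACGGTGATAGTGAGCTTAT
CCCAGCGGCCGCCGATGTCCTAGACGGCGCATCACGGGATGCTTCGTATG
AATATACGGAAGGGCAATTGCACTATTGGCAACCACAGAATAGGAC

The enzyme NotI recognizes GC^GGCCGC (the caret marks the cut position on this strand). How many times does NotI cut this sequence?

2

GCGGCCGC occurs starting at positions 13, 55.
NotI cuts at 2 sites.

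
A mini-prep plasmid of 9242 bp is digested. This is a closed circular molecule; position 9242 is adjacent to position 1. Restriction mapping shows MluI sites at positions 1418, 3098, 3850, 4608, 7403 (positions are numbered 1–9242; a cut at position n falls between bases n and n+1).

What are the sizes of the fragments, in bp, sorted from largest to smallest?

Circular molecule, 5 cuts → 5 fragments:
  3098 − 1418 = 1680 bp
  3850 − 3098 = 752 bp
  4608 − 3850 = 758 bp
  7403 − 4608 = 2795 bp
  wrap: 9242 − 7403 + 1418 = 3257 bp
Sorted largest to smallest: 3257, 2795, 1680, 758, 752 bp.

3257, 2795, 1680, 758, 752 bp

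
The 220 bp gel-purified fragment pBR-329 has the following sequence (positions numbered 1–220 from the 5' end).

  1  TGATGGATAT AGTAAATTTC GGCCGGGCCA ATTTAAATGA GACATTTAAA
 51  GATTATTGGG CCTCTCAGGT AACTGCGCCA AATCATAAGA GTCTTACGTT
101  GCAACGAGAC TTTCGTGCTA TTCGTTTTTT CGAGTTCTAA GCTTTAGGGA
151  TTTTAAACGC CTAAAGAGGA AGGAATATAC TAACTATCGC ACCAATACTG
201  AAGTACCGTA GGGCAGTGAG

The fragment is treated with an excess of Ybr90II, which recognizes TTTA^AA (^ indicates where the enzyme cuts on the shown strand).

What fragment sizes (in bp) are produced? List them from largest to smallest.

Ybr90II sites (TTTAAA) start at positions 32, 45, 152.
Ybr90II cuts after base 4 of each site, so after positions 35, 48, 155.
Linear molecule, 3 cuts → 4 fragments:
  1–35 → 35 bp
  36–48 → 13 bp
  49–155 → 107 bp
  156–220 → 65 bp
Sorted largest to smallest: 107, 65, 35, 13 bp.

107, 65, 35, 13 bp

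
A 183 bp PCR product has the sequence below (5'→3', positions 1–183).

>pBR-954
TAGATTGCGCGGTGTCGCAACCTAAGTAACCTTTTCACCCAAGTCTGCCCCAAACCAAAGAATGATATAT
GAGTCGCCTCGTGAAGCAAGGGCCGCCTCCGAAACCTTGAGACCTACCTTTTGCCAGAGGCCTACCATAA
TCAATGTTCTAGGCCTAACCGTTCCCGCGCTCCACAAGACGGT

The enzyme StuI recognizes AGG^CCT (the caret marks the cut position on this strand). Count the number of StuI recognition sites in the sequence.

AGGCCT occurs starting at positions 128, 151.
StuI cuts at 2 sites.

2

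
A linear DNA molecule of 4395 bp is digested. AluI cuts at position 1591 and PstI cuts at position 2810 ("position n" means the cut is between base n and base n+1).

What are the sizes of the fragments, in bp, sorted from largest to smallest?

Combined cut positions (sorted): 1591, 2810.
Linear molecule, 2 cuts → 3 fragments:
  1591 − 0 = 1591 bp
  2810 − 1591 = 1219 bp
  4395 − 2810 = 1585 bp
Sorted largest to smallest: 1591, 1585, 1219 bp.

1591, 1585, 1219 bp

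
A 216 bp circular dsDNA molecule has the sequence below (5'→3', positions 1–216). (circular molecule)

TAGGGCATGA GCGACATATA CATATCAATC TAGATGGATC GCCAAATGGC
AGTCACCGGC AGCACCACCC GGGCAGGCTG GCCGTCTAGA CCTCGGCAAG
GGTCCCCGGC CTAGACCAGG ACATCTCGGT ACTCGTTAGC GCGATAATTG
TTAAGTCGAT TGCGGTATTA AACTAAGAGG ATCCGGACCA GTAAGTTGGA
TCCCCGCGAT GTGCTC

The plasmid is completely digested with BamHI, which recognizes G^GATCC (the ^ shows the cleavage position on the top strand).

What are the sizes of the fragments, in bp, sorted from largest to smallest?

BamHI sites (GGATCC) start at positions 179, 198.
BamHI cuts after the first base of each site, so after positions 179, 198.
Circular molecule, 2 cuts → 2 fragments:
  180–198 → 19 bp
  199–216 then 1–179 → 18 + 179 = 197 bp
Sorted largest to smallest: 197, 19 bp.

197, 19 bp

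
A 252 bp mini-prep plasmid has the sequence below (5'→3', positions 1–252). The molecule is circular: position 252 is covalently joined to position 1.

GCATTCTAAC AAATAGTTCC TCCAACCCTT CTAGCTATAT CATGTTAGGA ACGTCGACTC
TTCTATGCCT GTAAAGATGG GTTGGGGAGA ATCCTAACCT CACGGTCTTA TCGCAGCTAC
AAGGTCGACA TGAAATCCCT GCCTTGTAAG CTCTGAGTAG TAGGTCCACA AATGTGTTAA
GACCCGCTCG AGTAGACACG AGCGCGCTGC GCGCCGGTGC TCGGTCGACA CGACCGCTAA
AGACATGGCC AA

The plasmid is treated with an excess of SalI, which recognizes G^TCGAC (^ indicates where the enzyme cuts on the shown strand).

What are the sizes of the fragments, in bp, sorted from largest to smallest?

SalI sites (GTCGAC) start at positions 53, 124, 224.
SalI cuts after the first base of each site, so after positions 53, 124, 224.
Circular molecule, 3 cuts → 3 fragments:
  54–124 → 71 bp
  125–224 → 100 bp
  225–252 then 1–53 → 28 + 53 = 81 bp
Sorted largest to smallest: 100, 81, 71 bp.

100, 81, 71 bp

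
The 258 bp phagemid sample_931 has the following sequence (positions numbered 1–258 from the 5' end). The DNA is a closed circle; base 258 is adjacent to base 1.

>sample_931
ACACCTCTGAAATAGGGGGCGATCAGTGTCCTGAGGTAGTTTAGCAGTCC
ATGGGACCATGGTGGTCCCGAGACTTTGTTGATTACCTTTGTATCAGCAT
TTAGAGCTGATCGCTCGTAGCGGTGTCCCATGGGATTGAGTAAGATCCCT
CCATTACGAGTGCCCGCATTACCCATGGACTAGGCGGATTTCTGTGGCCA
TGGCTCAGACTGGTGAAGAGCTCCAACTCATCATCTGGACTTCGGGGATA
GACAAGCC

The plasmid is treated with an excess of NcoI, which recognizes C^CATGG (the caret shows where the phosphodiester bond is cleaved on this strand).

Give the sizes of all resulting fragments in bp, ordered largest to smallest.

NcoI sites (CCATGG) start at positions 49, 57, 128, 173, 198.
NcoI cuts after the first base of each site, so after positions 49, 57, 128, 173, 198.
Circular molecule, 5 cuts → 5 fragments:
  50–57 → 8 bp
  58–128 → 71 bp
  129–173 → 45 bp
  174–198 → 25 bp
  199–258 then 1–49 → 60 + 49 = 109 bp
Sorted largest to smallest: 109, 71, 45, 25, 8 bp.

109, 71, 45, 25, 8 bp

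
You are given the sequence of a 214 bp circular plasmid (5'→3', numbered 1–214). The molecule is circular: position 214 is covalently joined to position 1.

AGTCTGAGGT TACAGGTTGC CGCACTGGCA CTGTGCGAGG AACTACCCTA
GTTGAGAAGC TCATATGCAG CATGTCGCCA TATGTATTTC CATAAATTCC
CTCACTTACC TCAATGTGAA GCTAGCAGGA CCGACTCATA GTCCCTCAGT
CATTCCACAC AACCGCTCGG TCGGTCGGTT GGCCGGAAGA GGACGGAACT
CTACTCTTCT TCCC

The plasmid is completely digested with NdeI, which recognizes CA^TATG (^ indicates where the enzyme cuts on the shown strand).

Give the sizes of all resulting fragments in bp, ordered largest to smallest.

197, 17 bp

NdeI sites (CATATG) start at positions 62, 79.
NdeI cuts after base 2 of each site, so after positions 63, 80.
Circular molecule, 2 cuts → 2 fragments:
  64–80 → 17 bp
  81–214 then 1–63 → 134 + 63 = 197 bp
Sorted largest to smallest: 197, 17 bp.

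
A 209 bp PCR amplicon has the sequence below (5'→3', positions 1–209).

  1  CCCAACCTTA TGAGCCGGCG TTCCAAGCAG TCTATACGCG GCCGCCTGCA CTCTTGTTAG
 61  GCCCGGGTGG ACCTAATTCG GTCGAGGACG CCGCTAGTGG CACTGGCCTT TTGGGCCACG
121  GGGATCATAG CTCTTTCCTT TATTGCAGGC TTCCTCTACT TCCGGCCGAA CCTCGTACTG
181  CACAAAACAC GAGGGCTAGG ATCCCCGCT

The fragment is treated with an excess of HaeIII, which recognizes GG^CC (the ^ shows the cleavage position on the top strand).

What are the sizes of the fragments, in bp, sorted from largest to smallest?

50, 45, 44, 41, 20, 9 bp

HaeIII sites (GGCC) start at positions 40, 60, 105, 114, 164.
HaeIII cuts after base 2 of each site, so after positions 41, 61, 106, 115, 165.
Linear molecule, 5 cuts → 6 fragments:
  1–41 → 41 bp
  42–61 → 20 bp
  62–106 → 45 bp
  107–115 → 9 bp
  116–165 → 50 bp
  166–209 → 44 bp
Sorted largest to smallest: 50, 45, 44, 41, 20, 9 bp.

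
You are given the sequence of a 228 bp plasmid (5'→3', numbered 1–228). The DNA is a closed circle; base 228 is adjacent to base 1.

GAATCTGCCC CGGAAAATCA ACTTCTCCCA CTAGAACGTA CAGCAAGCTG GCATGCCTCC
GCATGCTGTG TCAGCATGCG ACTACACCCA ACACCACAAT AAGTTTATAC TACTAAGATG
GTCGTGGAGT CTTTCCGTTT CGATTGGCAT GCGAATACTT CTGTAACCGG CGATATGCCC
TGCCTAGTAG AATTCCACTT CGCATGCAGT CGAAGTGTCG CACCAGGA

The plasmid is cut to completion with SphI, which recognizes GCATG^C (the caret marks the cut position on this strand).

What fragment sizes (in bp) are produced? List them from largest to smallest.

77, 73, 55, 13, 10 bp

SphI sites (GCATGC) start at positions 51, 61, 74, 147, 202.
SphI cuts after base 5 of each site (before the last base), so after positions 55, 65, 78, 151, 206.
Circular molecule, 5 cuts → 5 fragments:
  56–65 → 10 bp
  66–78 → 13 bp
  79–151 → 73 bp
  152–206 → 55 bp
  207–228 then 1–55 → 22 + 55 = 77 bp
Sorted largest to smallest: 77, 73, 55, 13, 10 bp.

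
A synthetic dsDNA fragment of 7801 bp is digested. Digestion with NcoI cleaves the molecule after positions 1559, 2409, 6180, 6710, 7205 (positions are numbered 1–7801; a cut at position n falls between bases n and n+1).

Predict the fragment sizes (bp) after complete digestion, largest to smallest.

3771, 1559, 850, 596, 530, 495 bp

Linear molecule, 5 cuts → 6 fragments:
  1559 − 0 = 1559 bp
  2409 − 1559 = 850 bp
  6180 − 2409 = 3771 bp
  6710 − 6180 = 530 bp
  7205 − 6710 = 495 bp
  7801 − 7205 = 596 bp
Sorted largest to smallest: 3771, 1559, 850, 596, 530, 495 bp.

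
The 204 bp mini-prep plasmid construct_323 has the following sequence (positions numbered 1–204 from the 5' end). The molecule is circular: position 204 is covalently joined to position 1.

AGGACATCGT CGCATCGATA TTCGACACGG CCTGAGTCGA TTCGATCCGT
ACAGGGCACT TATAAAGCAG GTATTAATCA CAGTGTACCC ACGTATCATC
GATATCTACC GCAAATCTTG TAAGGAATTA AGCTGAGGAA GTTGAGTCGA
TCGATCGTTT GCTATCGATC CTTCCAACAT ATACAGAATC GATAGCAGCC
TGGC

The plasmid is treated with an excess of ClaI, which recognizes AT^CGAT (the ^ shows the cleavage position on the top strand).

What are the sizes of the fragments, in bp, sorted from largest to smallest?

84, 52, 30, 24, 14 bp

ClaI sites (ATCGAT) start at positions 14, 98, 150, 164, 188.
ClaI cuts after base 2 of each site, so after positions 15, 99, 151, 165, 189.
Circular molecule, 5 cuts → 5 fragments:
  16–99 → 84 bp
  100–151 → 52 bp
  152–165 → 14 bp
  166–189 → 24 bp
  190–204 then 1–15 → 15 + 15 = 30 bp
Sorted largest to smallest: 84, 52, 30, 24, 14 bp.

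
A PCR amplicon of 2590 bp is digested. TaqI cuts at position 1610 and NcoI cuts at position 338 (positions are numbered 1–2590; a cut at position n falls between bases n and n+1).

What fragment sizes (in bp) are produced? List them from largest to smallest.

Combined cut positions (sorted): 338, 1610.
Linear molecule, 2 cuts → 3 fragments:
  338 − 0 = 338 bp
  1610 − 338 = 1272 bp
  2590 − 1610 = 980 bp
Sorted largest to smallest: 1272, 980, 338 bp.

1272, 980, 338 bp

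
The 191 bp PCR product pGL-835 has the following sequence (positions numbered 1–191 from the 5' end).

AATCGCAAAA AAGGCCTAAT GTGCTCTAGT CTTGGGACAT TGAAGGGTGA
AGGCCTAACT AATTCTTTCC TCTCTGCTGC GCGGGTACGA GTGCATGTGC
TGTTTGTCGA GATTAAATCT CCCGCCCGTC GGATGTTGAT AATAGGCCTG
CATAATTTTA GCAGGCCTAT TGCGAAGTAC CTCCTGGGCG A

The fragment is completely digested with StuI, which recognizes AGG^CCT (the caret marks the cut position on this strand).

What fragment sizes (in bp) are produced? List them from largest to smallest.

StuI sites (AGGCCT) start at positions 12, 51, 144, 163.
StuI cuts after base 3 of each site, so after positions 14, 53, 146, 165.
Linear molecule, 4 cuts → 5 fragments:
  1–14 → 14 bp
  15–53 → 39 bp
  54–146 → 93 bp
  147–165 → 19 bp
  166–191 → 26 bp
Sorted largest to smallest: 93, 39, 26, 19, 14 bp.

93, 39, 26, 19, 14 bp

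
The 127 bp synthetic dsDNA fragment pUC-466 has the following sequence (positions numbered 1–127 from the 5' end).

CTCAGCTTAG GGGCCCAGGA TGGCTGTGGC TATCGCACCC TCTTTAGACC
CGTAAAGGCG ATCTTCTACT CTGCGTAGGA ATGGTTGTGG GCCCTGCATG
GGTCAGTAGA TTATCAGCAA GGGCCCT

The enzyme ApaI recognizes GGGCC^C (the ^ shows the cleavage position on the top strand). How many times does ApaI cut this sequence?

3

GGGCCC occurs starting at positions 11, 89, 121.
ApaI cuts at 3 sites.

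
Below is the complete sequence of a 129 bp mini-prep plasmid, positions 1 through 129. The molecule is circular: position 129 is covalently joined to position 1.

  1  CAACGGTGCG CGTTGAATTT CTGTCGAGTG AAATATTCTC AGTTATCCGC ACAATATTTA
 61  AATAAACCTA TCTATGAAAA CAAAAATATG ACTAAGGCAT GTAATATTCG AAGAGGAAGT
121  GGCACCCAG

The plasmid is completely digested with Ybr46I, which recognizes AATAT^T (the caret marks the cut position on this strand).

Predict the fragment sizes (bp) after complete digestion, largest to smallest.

Ybr46I sites (AATATT) start at positions 32, 53, 103.
Ybr46I cuts after base 5 of each site (before the last base), so after positions 36, 57, 107.
Circular molecule, 3 cuts → 3 fragments:
  37–57 → 21 bp
  58–107 → 50 bp
  108–129 then 1–36 → 22 + 36 = 58 bp
Sorted largest to smallest: 58, 50, 21 bp.

58, 50, 21 bp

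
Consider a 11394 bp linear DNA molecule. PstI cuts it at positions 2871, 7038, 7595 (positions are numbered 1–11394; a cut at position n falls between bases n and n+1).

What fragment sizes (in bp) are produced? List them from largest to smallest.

Linear molecule, 3 cuts → 4 fragments:
  2871 − 0 = 2871 bp
  7038 − 2871 = 4167 bp
  7595 − 7038 = 557 bp
  11394 − 7595 = 3799 bp
Sorted largest to smallest: 4167, 3799, 2871, 557 bp.

4167, 3799, 2871, 557 bp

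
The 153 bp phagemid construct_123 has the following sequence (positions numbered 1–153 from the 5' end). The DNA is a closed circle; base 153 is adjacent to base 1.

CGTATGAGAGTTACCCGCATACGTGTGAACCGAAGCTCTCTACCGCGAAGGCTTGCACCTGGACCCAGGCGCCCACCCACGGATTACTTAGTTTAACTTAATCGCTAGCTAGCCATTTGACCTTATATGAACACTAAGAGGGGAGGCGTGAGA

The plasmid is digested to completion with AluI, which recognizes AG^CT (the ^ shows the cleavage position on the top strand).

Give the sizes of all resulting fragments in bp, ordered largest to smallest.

AluI sites (AGCT) start at positions 34, 107.
AluI cuts after base 2 of each site, so after positions 35, 108.
Circular molecule, 2 cuts → 2 fragments:
  36–108 → 73 bp
  109–153 then 1–35 → 45 + 35 = 80 bp
Sorted largest to smallest: 80, 73 bp.

80, 73 bp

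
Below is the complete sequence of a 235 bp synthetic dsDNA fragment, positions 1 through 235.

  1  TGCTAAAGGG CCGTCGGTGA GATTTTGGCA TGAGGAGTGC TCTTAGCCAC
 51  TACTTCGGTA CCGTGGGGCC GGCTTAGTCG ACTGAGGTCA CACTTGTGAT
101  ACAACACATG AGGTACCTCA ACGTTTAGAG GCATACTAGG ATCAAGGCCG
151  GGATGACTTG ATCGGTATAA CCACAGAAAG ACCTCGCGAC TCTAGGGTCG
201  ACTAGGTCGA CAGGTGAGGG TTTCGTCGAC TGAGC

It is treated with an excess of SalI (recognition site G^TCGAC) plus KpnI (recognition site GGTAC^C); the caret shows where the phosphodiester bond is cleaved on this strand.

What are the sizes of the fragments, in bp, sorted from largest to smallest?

SalI sites (GTCGAC) start at positions 77, 197, 206, 225.
SalI cuts after the first base of each site, so after positions 77, 197, 206, 225.
KpnI sites (GGTACC) start at positions 57, 112.
KpnI cuts after base 5 of each site (before the last base), so after positions 61, 116.
Combined cut positions: 61, 77, 116, 197, 206, 225.
Linear molecule, 6 cuts → 7 fragments:
  1–61 → 61 bp
  62–77 → 16 bp
  78–116 → 39 bp
  117–197 → 81 bp
  198–206 → 9 bp
  207–225 → 19 bp
  226–235 → 10 bp
Sorted largest to smallest: 81, 61, 39, 19, 16, 10, 9 bp.

81, 61, 39, 19, 16, 10, 9 bp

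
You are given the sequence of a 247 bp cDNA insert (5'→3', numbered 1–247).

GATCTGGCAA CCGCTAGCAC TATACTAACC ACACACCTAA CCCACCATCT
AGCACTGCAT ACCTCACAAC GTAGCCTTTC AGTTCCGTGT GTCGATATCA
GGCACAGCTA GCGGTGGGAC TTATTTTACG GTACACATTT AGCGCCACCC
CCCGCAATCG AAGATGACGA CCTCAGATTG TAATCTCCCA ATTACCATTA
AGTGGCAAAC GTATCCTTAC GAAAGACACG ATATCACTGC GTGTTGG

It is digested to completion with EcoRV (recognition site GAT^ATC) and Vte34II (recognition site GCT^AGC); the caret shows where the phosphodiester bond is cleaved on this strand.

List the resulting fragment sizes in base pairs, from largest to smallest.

EcoRV sites (GATATC) start at positions 94, 230.
EcoRV cuts after base 3 of each site, so after positions 96, 232.
Vte34II sites (GCTAGC) start at positions 13, 107.
Vte34II cuts after base 3 of each site, so after positions 15, 109.
Combined cut positions: 15, 96, 109, 232.
Linear molecule, 4 cuts → 5 fragments:
  1–15 → 15 bp
  16–96 → 81 bp
  97–109 → 13 bp
  110–232 → 123 bp
  233–247 → 15 bp
Sorted largest to smallest: 123, 81, 15, 15, 13 bp.

123, 81, 15, 15, 13 bp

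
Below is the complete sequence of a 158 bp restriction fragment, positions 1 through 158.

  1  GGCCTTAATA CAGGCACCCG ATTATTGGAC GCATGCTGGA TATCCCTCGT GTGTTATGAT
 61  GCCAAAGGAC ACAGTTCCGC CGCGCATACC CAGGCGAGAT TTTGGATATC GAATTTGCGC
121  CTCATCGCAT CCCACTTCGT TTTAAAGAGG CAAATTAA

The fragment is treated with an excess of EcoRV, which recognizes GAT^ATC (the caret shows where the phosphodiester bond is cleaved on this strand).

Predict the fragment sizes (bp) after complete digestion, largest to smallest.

66, 51, 41 bp

EcoRV sites (GATATC) start at positions 39, 105.
EcoRV cuts after base 3 of each site, so after positions 41, 107.
Linear molecule, 2 cuts → 3 fragments:
  1–41 → 41 bp
  42–107 → 66 bp
  108–158 → 51 bp
Sorted largest to smallest: 66, 51, 41 bp.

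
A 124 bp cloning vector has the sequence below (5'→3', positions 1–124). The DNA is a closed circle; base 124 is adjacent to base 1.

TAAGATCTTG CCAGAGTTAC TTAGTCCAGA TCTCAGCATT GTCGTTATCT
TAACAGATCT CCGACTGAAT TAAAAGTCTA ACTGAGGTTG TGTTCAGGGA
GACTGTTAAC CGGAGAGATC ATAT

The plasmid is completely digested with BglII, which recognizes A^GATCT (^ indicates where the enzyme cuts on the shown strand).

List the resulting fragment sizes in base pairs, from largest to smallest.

72, 27, 25 bp

BglII sites (AGATCT) start at positions 3, 28, 55.
BglII cuts after the first base of each site, so after positions 3, 28, 55.
Circular molecule, 3 cuts → 3 fragments:
  4–28 → 25 bp
  29–55 → 27 bp
  56–124 then 1–3 → 69 + 3 = 72 bp
Sorted largest to smallest: 72, 27, 25 bp.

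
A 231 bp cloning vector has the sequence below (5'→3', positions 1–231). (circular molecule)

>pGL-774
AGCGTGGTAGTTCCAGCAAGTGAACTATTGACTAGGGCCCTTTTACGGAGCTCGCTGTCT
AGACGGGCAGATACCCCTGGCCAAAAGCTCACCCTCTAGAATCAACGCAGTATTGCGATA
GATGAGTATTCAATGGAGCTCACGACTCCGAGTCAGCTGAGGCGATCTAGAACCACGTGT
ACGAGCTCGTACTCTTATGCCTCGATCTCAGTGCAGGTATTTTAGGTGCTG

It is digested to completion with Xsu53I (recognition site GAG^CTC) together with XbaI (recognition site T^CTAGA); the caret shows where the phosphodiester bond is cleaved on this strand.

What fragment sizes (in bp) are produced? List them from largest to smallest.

Xsu53I sites (GAGCTC) start at positions 48, 136, 183.
Xsu53I cuts after base 3 of each site, so after positions 50, 138, 185.
XbaI sites (TCTAGA) start at positions 58, 95, 166.
XbaI cuts after the first base of each site, so after positions 58, 95, 166.
Combined cut positions: 50, 58, 95, 138, 166, 185.
Circular molecule, 6 cuts → 6 fragments:
  51–58 → 8 bp
  59–95 → 37 bp
  96–138 → 43 bp
  139–166 → 28 bp
  167–185 → 19 bp
  186–231 then 1–50 → 46 + 50 = 96 bp
Sorted largest to smallest: 96, 43, 37, 28, 19, 8 bp.

96, 43, 37, 28, 19, 8 bp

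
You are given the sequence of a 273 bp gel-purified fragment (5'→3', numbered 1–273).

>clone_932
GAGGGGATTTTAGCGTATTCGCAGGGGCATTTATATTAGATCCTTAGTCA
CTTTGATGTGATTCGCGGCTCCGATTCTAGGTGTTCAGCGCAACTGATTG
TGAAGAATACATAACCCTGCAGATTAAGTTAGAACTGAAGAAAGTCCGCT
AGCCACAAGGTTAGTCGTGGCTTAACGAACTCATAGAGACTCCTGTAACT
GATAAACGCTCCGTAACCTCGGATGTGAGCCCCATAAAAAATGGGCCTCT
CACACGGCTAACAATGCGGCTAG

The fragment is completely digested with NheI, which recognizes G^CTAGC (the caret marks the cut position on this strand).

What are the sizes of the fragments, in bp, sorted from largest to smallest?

The NheI site (GCTAGC) starts at position 148.
NheI cuts after the first base of each site, so after position 148.
Linear molecule, 1 cut → 2 fragments:
  1–148 → 148 bp
  149–273 → 125 bp
Sorted largest to smallest: 148, 125 bp.

148, 125 bp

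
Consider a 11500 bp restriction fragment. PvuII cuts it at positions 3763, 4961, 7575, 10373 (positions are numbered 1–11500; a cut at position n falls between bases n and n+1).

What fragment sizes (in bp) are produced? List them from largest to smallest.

3763, 2798, 2614, 1198, 1127 bp

Linear molecule, 4 cuts → 5 fragments:
  3763 − 0 = 3763 bp
  4961 − 3763 = 1198 bp
  7575 − 4961 = 2614 bp
  10373 − 7575 = 2798 bp
  11500 − 10373 = 1127 bp
Sorted largest to smallest: 3763, 2798, 2614, 1198, 1127 bp.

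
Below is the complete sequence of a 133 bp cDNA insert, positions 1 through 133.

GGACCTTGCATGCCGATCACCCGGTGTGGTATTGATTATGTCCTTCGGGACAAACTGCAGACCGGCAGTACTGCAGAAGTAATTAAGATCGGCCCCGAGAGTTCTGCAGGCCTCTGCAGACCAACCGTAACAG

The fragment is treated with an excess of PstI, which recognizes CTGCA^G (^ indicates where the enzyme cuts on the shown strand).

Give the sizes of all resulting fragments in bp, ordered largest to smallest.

59, 33, 16, 15, 10 bp

PstI sites (CTGCAG) start at positions 55, 71, 104, 114.
PstI cuts after base 5 of each site (before the last base), so after positions 59, 75, 108, 118.
Linear molecule, 4 cuts → 5 fragments:
  1–59 → 59 bp
  60–75 → 16 bp
  76–108 → 33 bp
  109–118 → 10 bp
  119–133 → 15 bp
Sorted largest to smallest: 59, 33, 16, 15, 10 bp.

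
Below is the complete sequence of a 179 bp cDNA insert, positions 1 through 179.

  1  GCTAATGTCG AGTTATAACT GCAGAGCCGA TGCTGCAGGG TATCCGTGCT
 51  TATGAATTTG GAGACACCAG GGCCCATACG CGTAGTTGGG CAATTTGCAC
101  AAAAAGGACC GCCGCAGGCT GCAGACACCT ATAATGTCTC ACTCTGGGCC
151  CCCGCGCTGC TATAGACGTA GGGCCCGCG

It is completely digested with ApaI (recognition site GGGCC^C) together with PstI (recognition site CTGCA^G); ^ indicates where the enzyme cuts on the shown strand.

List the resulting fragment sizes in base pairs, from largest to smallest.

ApaI sites (GGGCCC) start at positions 70, 146, 171.
ApaI cuts after base 5 of each site (before the last base), so after positions 74, 150, 175.
PstI sites (CTGCAG) start at positions 19, 33, 119.
PstI cuts after base 5 of each site (before the last base), so after positions 23, 37, 123.
Combined cut positions: 23, 37, 74, 123, 150, 175.
Linear molecule, 6 cuts → 7 fragments:
  1–23 → 23 bp
  24–37 → 14 bp
  38–74 → 37 bp
  75–123 → 49 bp
  124–150 → 27 bp
  151–175 → 25 bp
  176–179 → 4 bp
Sorted largest to smallest: 49, 37, 27, 25, 23, 14, 4 bp.

49, 37, 27, 25, 23, 14, 4 bp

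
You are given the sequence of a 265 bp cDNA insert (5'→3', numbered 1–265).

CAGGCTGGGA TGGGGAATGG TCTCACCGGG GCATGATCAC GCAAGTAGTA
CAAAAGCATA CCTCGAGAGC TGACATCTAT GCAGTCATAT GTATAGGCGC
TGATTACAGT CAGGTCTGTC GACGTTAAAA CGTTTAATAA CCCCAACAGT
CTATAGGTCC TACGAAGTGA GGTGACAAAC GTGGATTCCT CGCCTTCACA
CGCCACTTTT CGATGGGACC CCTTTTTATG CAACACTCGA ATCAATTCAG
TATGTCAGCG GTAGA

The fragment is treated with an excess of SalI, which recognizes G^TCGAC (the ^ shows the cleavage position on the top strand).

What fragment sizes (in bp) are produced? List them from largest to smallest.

147, 118 bp

The SalI site (GTCGAC) starts at position 118.
SalI cuts after the first base of each site, so after position 118.
Linear molecule, 1 cut → 2 fragments:
  1–118 → 118 bp
  119–265 → 147 bp
Sorted largest to smallest: 147, 118 bp.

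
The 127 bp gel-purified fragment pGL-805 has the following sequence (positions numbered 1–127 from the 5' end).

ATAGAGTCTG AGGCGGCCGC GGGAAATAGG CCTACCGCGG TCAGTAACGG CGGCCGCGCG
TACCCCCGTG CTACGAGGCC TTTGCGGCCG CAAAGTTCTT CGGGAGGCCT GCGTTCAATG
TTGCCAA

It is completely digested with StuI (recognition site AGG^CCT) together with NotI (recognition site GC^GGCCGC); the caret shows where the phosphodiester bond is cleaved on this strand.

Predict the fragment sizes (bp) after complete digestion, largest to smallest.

27, 22, 21, 20, 16, 14, 7 bp

StuI sites (AGGCCT) start at positions 28, 76, 105.
StuI cuts after base 3 of each site, so after positions 30, 78, 107.
NotI sites (GCGGCCGC) start at positions 13, 50, 84.
NotI cuts after base 2 of each site, so after positions 14, 51, 85.
Combined cut positions: 14, 30, 51, 78, 85, 107.
Linear molecule, 6 cuts → 7 fragments:
  1–14 → 14 bp
  15–30 → 16 bp
  31–51 → 21 bp
  52–78 → 27 bp
  79–85 → 7 bp
  86–107 → 22 bp
  108–127 → 20 bp
Sorted largest to smallest: 27, 22, 21, 20, 16, 14, 7 bp.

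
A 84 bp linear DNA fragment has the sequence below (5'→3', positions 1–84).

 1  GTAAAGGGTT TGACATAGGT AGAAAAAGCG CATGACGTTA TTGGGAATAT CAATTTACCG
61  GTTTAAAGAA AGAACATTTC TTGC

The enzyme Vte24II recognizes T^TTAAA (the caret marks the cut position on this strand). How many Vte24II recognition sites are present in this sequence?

TTTAAA occurs starting at position 62.
Vte24II cuts at 1 site.

1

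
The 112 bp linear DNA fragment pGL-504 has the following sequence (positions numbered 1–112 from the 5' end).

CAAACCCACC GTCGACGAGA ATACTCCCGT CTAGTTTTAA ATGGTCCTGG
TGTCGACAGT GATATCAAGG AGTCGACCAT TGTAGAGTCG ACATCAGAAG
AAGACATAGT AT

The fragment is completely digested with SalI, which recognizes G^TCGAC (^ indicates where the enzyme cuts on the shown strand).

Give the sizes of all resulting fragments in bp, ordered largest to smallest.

SalI sites (GTCGAC) start at positions 11, 52, 72, 87.
SalI cuts after the first base of each site, so after positions 11, 52, 72, 87.
Linear molecule, 4 cuts → 5 fragments:
  1–11 → 11 bp
  12–52 → 41 bp
  53–72 → 20 bp
  73–87 → 15 bp
  88–112 → 25 bp
Sorted largest to smallest: 41, 25, 20, 15, 11 bp.

41, 25, 20, 15, 11 bp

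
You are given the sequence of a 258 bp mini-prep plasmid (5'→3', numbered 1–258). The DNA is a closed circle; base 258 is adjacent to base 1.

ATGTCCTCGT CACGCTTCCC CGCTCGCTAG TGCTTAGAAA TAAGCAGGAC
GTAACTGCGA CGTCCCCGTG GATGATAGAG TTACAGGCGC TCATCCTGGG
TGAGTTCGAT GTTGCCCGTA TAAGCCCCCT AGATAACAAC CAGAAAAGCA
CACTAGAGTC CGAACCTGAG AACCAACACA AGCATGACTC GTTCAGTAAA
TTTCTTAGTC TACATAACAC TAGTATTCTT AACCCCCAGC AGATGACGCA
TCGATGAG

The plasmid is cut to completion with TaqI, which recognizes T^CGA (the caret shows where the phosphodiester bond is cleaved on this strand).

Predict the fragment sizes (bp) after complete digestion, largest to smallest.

145, 113 bp

TaqI sites (TCGA) start at positions 106, 251.
TaqI cuts after the first base of each site, so after positions 106, 251.
Circular molecule, 2 cuts → 2 fragments:
  107–251 → 145 bp
  252–258 then 1–106 → 7 + 106 = 113 bp
Sorted largest to smallest: 145, 113 bp.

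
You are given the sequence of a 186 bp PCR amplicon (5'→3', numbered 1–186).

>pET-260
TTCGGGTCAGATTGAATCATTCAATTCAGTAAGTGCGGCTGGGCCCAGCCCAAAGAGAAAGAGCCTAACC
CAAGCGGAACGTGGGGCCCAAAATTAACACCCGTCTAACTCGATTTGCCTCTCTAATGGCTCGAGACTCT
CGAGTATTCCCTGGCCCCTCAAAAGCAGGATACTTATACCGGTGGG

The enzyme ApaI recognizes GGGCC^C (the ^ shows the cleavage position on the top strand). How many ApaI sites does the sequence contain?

GGGCCC occurs starting at positions 41, 84.
ApaI cuts at 2 sites.

2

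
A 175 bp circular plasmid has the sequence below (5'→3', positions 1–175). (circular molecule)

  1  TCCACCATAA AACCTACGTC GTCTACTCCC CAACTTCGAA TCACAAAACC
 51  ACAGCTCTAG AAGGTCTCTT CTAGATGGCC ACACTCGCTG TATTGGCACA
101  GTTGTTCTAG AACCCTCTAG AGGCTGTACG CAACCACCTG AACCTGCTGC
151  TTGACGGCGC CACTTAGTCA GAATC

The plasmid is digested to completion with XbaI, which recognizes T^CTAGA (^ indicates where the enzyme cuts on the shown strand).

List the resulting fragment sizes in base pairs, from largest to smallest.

XbaI sites (TCTAGA) start at positions 56, 70, 106, 116.
XbaI cuts after the first base of each site, so after positions 56, 70, 106, 116.
Circular molecule, 4 cuts → 4 fragments:
  57–70 → 14 bp
  71–106 → 36 bp
  107–116 → 10 bp
  117–175 then 1–56 → 59 + 56 = 115 bp
Sorted largest to smallest: 115, 36, 14, 10 bp.

115, 36, 14, 10 bp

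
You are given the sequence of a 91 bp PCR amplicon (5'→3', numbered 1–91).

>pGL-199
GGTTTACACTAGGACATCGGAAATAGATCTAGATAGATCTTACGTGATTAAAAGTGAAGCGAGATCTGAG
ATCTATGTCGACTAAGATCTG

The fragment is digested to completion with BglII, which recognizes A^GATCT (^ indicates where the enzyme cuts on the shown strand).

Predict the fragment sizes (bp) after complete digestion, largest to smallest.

27, 25, 16, 10, 7, 6 bp

BglII sites (AGATCT) start at positions 25, 35, 62, 69, 85.
BglII cuts after the first base of each site, so after positions 25, 35, 62, 69, 85.
Linear molecule, 5 cuts → 6 fragments:
  1–25 → 25 bp
  26–35 → 10 bp
  36–62 → 27 bp
  63–69 → 7 bp
  70–85 → 16 bp
  86–91 → 6 bp
Sorted largest to smallest: 27, 25, 16, 10, 7, 6 bp.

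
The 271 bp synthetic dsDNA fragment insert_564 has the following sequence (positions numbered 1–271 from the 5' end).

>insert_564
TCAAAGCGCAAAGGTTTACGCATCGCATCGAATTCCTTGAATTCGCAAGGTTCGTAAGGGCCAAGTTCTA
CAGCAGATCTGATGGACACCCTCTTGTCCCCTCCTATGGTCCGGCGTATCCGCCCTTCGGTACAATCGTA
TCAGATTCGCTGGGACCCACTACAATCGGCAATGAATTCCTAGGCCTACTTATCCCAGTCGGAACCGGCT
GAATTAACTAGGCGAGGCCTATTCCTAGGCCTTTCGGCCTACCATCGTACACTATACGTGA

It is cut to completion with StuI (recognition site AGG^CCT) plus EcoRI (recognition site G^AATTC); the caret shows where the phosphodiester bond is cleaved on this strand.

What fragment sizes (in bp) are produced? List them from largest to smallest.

135, 43, 32, 30, 12, 10, 9 bp

StuI sites (AGGCCT) start at positions 182, 225, 237.
StuI cuts after base 3 of each site, so after positions 184, 227, 239.
EcoRI sites (GAATTC) start at positions 30, 39, 174.
EcoRI cuts after the first base of each site, so after positions 30, 39, 174.
Combined cut positions: 30, 39, 174, 184, 227, 239.
Linear molecule, 6 cuts → 7 fragments:
  1–30 → 30 bp
  31–39 → 9 bp
  40–174 → 135 bp
  175–184 → 10 bp
  185–227 → 43 bp
  228–239 → 12 bp
  240–271 → 32 bp
Sorted largest to smallest: 135, 43, 32, 30, 12, 10, 9 bp.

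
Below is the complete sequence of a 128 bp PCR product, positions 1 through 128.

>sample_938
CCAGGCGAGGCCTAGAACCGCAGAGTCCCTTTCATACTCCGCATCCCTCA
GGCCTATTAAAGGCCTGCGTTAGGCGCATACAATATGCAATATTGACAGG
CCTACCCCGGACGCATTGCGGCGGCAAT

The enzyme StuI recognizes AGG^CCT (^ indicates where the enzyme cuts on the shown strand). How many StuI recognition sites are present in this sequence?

4

AGGCCT occurs starting at positions 8, 50, 61, 98.
StuI cuts at 4 sites.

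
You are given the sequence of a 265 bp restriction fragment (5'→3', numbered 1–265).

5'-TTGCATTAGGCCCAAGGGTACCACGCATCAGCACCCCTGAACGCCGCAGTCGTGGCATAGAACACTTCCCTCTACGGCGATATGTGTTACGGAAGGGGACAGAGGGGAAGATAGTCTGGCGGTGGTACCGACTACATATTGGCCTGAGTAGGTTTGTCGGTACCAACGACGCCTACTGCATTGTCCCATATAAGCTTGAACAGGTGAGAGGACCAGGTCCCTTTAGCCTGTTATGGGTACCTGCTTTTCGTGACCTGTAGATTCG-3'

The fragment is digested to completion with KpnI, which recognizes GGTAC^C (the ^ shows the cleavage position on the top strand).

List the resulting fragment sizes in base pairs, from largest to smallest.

107, 77, 35, 25, 21 bp

KpnI sites (GGTACC) start at positions 17, 124, 159, 236.
KpnI cuts after base 5 of each site (before the last base), so after positions 21, 128, 163, 240.
Linear molecule, 4 cuts → 5 fragments:
  1–21 → 21 bp
  22–128 → 107 bp
  129–163 → 35 bp
  164–240 → 77 bp
  241–265 → 25 bp
Sorted largest to smallest: 107, 77, 35, 25, 21 bp.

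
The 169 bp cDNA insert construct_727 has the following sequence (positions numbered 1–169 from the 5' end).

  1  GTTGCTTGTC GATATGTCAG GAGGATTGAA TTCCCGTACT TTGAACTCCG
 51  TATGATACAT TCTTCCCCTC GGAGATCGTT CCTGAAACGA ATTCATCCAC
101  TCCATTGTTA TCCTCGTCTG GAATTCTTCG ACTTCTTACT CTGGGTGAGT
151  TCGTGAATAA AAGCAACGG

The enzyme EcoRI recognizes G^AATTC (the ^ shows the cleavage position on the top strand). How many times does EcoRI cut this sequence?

3

GAATTC occurs starting at positions 28, 89, 121.
EcoRI cuts at 3 sites.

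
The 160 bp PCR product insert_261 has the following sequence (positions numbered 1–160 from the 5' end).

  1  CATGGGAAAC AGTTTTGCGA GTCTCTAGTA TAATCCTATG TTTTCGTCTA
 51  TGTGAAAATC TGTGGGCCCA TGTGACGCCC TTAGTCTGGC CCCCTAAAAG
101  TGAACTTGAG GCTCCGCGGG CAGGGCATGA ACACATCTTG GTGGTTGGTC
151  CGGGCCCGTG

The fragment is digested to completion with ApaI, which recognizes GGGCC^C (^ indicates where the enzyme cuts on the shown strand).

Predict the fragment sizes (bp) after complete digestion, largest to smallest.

ApaI sites (GGGCCC) start at positions 64, 152.
ApaI cuts after base 5 of each site (before the last base), so after positions 68, 156.
Linear molecule, 2 cuts → 3 fragments:
  1–68 → 68 bp
  69–156 → 88 bp
  157–160 → 4 bp
Sorted largest to smallest: 88, 68, 4 bp.

88, 68, 4 bp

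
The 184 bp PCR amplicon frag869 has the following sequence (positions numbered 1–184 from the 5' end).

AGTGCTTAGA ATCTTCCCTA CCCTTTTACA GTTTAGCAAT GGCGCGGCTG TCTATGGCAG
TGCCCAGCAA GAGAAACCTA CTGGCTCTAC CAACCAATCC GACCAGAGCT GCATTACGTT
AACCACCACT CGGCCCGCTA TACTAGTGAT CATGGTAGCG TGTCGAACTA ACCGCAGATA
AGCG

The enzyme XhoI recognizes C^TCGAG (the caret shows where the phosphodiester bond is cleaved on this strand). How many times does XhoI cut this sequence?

No occurrence of CTCGAG is present in the sequence.
XhoI does not cut: 0 sites.

0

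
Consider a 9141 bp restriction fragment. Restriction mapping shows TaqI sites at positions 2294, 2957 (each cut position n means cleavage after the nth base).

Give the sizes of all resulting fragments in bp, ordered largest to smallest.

6184, 2294, 663 bp

Linear molecule, 2 cuts → 3 fragments:
  2294 − 0 = 2294 bp
  2957 − 2294 = 663 bp
  9141 − 2957 = 6184 bp
Sorted largest to smallest: 6184, 2294, 663 bp.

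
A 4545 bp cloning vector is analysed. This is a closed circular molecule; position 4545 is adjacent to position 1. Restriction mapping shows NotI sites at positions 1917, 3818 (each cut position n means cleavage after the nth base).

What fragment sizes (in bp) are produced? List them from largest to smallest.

2644, 1901 bp

Circular molecule, 2 cuts → 2 fragments:
  3818 − 1917 = 1901 bp
  wrap: 4545 − 3818 + 1917 = 2644 bp
Sorted largest to smallest: 2644, 1901 bp.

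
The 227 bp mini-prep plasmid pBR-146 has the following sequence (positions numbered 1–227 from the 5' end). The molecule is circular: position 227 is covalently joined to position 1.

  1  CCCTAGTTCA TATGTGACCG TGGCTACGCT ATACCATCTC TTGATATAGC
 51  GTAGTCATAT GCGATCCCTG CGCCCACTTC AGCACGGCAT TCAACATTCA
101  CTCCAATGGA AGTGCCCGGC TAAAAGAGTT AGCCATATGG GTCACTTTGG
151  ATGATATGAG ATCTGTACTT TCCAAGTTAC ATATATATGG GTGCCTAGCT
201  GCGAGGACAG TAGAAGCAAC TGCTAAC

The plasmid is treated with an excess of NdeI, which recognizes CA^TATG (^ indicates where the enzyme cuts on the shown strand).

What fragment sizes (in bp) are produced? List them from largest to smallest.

102, 78, 47 bp

NdeI sites (CATATG) start at positions 9, 56, 134.
NdeI cuts after base 2 of each site, so after positions 10, 57, 135.
Circular molecule, 3 cuts → 3 fragments:
  11–57 → 47 bp
  58–135 → 78 bp
  136–227 then 1–10 → 92 + 10 = 102 bp
Sorted largest to smallest: 102, 78, 47 bp.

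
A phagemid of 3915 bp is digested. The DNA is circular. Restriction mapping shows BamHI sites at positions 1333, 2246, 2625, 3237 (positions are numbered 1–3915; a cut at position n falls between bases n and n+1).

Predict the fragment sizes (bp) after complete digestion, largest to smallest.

Circular molecule, 4 cuts → 4 fragments:
  2246 − 1333 = 913 bp
  2625 − 2246 = 379 bp
  3237 − 2625 = 612 bp
  wrap: 3915 − 3237 + 1333 = 2011 bp
Sorted largest to smallest: 2011, 913, 612, 379 bp.

2011, 913, 612, 379 bp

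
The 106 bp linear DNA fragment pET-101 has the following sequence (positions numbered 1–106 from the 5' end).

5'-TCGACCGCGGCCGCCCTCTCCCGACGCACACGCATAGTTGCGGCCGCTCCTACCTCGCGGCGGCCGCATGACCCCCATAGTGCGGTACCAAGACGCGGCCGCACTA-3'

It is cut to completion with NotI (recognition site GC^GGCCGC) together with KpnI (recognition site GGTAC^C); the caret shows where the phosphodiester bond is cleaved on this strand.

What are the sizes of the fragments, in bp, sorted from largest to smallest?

NotI sites (GCGGCCGC) start at positions 7, 40, 60, 95.
NotI cuts after base 2 of each site, so after positions 8, 41, 61, 96.
The KpnI site (GGTACC) starts at position 84.
KpnI cuts after base 5 of each site (before the last base), so after position 88.
Combined cut positions: 8, 41, 61, 88, 96.
Linear molecule, 5 cuts → 6 fragments:
  1–8 → 8 bp
  9–41 → 33 bp
  42–61 → 20 bp
  62–88 → 27 bp
  89–96 → 8 bp
  97–106 → 10 bp
Sorted largest to smallest: 33, 27, 20, 10, 8, 8 bp.

33, 27, 20, 10, 8, 8 bp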